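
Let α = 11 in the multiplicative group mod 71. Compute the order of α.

70

The order of 11 must divide p − 1 = 70 = 2 · 5 · 7.
Divisors: 1, 2, 5, 7, 10, 14, 35, 70.
Check each in increasing order: 11^1 ≡ 11;  11^2 ≡ 50;  11^5 ≡ 23;  11^7 ≡ 14;  11^10 ≡ 32;  11^14 ≡ 54;  11^35 ≡ 70;  11^70 ≡ 1.
Smallest exponent giving 1 is 70.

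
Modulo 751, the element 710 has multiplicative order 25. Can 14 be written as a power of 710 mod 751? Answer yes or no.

no

⟨710⟩ has order 25; its elements mod 751 are {1, 51, 53, 80, 117, 162, 171, 179, 193, 325, 348, 392, 420, 450, 460, 466, 475, 481, 485, 499, 556, 569, 666, 703, 710}.
14 is not in this set.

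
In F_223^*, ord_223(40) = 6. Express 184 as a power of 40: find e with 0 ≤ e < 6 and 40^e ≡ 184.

5

Successive powers of 40 modulo 223:
  40^0=1  40^1=40  40^2=39  40^3=222  40^4=183  40^5=184
So 40^5 ≡ 184 (mod 223), giving e = 5.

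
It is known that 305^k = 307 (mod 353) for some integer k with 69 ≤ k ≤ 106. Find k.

90

Compute 305^69 mod 353 = 63, then multiply by 305 repeatedly:
  305^69=63  305^70=153  305^71=69  305^72=218  305^73=126
  305^74=306  305^75=138  305^76=83  305^77=252  305^78=259
  305^79=276  305^80=166  305^81=151  305^82=165  305^83=199
  305^84=332  305^85=302  305^86=330  305^87=45  305^88=311
  305^89=251  305^90=307
Found 307 at exponent 90.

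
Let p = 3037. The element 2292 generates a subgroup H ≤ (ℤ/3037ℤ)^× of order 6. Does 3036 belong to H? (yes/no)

yes

⟨2292⟩ has order 6; its elements mod 3037 are {1, 745, 746, 2291, 2292, 3036}.
3036 is in this set.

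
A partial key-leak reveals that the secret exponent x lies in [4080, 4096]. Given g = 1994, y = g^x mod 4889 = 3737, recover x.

Compute 1994^4080 mod 4889 = 488, then multiply by 1994 repeatedly:
  1994^4080=488  1994^4081=161  1994^4082=3249  1994^4083=581  1994^4084=4710
  1994^4085=4860  1994^4086=842  1994^4087=2021  1994^4088=1338  1994^4089=3467
  1994^4090=152  1994^4091=4859  1994^4092=3737
Found 3737 at exponent 4092.

4092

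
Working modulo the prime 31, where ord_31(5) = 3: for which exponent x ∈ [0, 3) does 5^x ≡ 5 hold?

1

Successive powers of 5 modulo 31:
  5^0=1  5^1=5
So 5^1 ≡ 5 (mod 31), giving x = 1.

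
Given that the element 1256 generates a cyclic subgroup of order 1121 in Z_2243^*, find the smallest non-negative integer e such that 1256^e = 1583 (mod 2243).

Baby-step giant-step with m = ceil(sqrt(1121)) = 34.
Baby table (1256^j mod 2243 for j=0..33):
  0:1  1:1256  2:707  3:2007  4:1903  5:1373  6:1864  7:1735
  8:1207  9:1967  10:1009  11:9  12:89  13:1877  14:119  15:1426
  16:1142  17:1075  18:2157  19:1891  20:2002  21:109  22:81  23:801
  24:1192  25:1071  26:1619  27:1306  28:703  29:1469  30:1318  31:74
  32:981  33:729
Giant step factor: 1256^(-34) ≡ 1743 (mod 2243).
Scan 1583·1743^i mod 2243 for i = 0, 1, …:
  i=0: 1583   i=1: 279   i=2: 1809   i=3: 1672
  i=4: 639   i=5: 1249   i=6: 1297   i=7: 1970
  i=8: 1920   i=9: 4     …   i=26: 2075
  i=27: 1009
Match at i=27, j=10: e = 27·34 + 10 = 928.

928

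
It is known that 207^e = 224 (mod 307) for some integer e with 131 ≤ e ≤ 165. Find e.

Compute 207^131 mod 307 = 67, then multiply by 207 repeatedly:
  207^131=67  207^132=54  207^133=126  207^134=294  207^135=72
  207^136=168  207^137=85  207^138=96  207^139=224
Found 224 at exponent 139.

139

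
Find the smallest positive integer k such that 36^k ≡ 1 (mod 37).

2

The order of 36 must divide p − 1 = 36 = 2^2 · 3^2.
Divisors: 1, 2, 3, 4, 6, 9, 12, 18, 36.
Check each in increasing order: 36^1 ≡ 36;  36^2 ≡ 1.
Smallest exponent giving 1 is 2.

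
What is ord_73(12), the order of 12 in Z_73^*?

36

The order of 12 must divide p − 1 = 72 = 2^3 · 3^2.
Divisors: 1, 2, 3, 4, 6, 8, 9, 12, 18, 24, 36, 72.
Check each in increasing order: 12^1 ≡ 12;  12^2 ≡ 71;  12^3 ≡ 49;  12^4 ≡ 4;  12^6 ≡ 65;  12^8 ≡ 16;  12^9 ≡ 46;  12^12 ≡ 64;  12^18 ≡ 72;  12^24 ≡ 8;  12^36 ≡ 1.
Smallest exponent giving 1 is 36.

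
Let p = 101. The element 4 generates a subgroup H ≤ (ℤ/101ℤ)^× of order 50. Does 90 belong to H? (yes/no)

no

90 ∈ ⟨4⟩ iff 90^50 ≡ 1 (mod 101), since |⟨4⟩| = 50.
90^50 mod 101 = 100.
Since 100 ≠ 1, 90 does not lie in the subgroup.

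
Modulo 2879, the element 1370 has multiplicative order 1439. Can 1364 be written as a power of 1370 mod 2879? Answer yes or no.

yes

1364 ∈ ⟨1370⟩ iff 1364^1439 ≡ 1 (mod 2879), since |⟨1370⟩| = 1439.
1364^1439 mod 2879 = 1.
Since 1 = 1, 1364 lies in the subgroup.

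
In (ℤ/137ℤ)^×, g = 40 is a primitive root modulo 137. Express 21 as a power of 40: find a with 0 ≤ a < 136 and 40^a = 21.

3

Baby-step giant-step with m = ceil(sqrt(136)) = 12.
Baby table (40^j mod 137 for j=0..11):
  0:1  1:40  2:93  3:21  4:18  5:35  6:30  7:104
  8:50  9:82  10:129  11:91
Giant step factor: 40^(-12) ≡ 65 (mod 137).
Scan 21·65^i mod 137 for i = 0, 1, …:
  i=0: 21
Match at i=0, j=3: a = 0·12 + 3 = 3.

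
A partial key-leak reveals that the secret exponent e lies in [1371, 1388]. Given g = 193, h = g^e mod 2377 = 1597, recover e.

1378

Compute 193^1371 mod 2377 = 137, then multiply by 193 repeatedly:
  193^1371=137  193^1372=294  193^1373=2071  193^1374=367  193^1375=1898
  193^1376=256  193^1377=1868  193^1378=1597
Found 1597 at exponent 1378.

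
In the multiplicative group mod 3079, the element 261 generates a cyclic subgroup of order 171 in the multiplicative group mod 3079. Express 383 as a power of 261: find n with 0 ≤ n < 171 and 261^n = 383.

2

Successive powers of 261 modulo 3079:
  261^0=1  261^1=261  261^2=383
So 261^2 ≡ 383 (mod 3079), giving n = 2.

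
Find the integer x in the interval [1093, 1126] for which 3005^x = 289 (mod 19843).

1118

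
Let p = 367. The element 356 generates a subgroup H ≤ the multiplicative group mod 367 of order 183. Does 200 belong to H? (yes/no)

yes

200 ∈ ⟨356⟩ iff 200^183 ≡ 1 (mod 367), since |⟨356⟩| = 183.
200^183 mod 367 = 1.
Since 1 = 1, 200 lies in the subgroup.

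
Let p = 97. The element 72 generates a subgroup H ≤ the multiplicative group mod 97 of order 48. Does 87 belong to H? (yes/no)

no

87 ∈ ⟨72⟩ iff 87^48 ≡ 1 (mod 97), since |⟨72⟩| = 48.
87^48 mod 97 = 96.
Since 96 ≠ 1, 87 does not lie in the subgroup.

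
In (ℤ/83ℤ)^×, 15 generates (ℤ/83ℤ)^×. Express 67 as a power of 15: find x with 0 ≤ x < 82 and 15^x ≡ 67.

75

Baby-step giant-step with m = ceil(sqrt(82)) = 10.
Baby table (15^j mod 83 for j=0..9):
  0:1  1:15  2:59  3:55  4:78  5:8  6:37  7:57
  8:25  9:43
Giant step factor: 15^(-10) ≡ 48 (mod 83).
Scan 67·48^i mod 83 for i = 0, 1, …:
  i=0: 67   i=1: 62   i=2: 71   i=3: 5
  i=4: 74   i=5: 66   i=6: 14   i=7: 8
Match at i=7, j=5: x = 7·10 + 5 = 75.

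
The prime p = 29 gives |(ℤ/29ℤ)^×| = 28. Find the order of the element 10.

The order of 10 must divide p − 1 = 28 = 2^2 · 7.
Divisors: 1, 2, 4, 7, 14, 28.
Check each in increasing order: 10^1 ≡ 10;  10^2 ≡ 13;  10^4 ≡ 24;  10^7 ≡ 17;  10^14 ≡ 28;  10^28 ≡ 1.
Smallest exponent giving 1 is 28.

28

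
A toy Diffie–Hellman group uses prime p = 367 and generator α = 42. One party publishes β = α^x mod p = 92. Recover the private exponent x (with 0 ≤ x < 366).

Baby-step giant-step with m = ceil(sqrt(366)) = 20.
Baby table (42^j mod 367 for j=0..19):
  0:1  1:42  2:296  3:321  4:270  5:330  6:281  7:58
  8:234  9:286  10:268  11:246  12:56  13:150  14:61  15:360
  16:73  17:130  18:322  19:312
Giant step factor: 42^(-20) ≡ 350 (mod 367).
Scan 92·350^i mod 367 for i = 0, 1, …:
  i=0: 92   i=1: 271   i=2: 164   i=3: 148
  i=4: 53   i=5: 200   i=6: 270
Match at i=6, j=4: x = 6·20 + 4 = 124.

124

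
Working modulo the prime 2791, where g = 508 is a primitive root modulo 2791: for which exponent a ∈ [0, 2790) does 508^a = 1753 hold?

1000

Baby-step giant-step with m = ceil(sqrt(2790)) = 53.
Baby table (508^j mod 2791 for j=0..52):
  0:1  1:508  2:1292  3:451  4:246  5:2164  6:2449  7:2097
  8:1905  9:2054  10:2389  11:2318  12:2533  13:113  14:1584  15:864
  16:725  17:2679  18:1715  19:428  20:2517  21:358  22:449  23:2021
  24:2371  25:1547  26:1605  27:368  28:2738  29:986  30:1299  31:1216
  32:917  33:2530  34:1380  35:499  36:2302  37:2778  38:1769  39:2741
  40:2510  41:2384  42:2569  43:1655  44:649  45:354  46:1208  47:2435
  48:567  49:563  50:1322  51:1736  52:2723
Giant step factor: 508^(-53) ≡ 2661 (mod 2791).
Scan 1753·2661^i mod 2791 for i = 0, 1, …:
  i=0: 1753   i=1: 972   i=2: 2026   i=3: 1765
  i=4: 2203   i=5: 1083   i=6: 1551   i=7: 2113
  i=8: 1619   i=9: 1646     …   i=17: 1880
  i=18: 1208
Match at i=18, j=46: a = 18·53 + 46 = 1000.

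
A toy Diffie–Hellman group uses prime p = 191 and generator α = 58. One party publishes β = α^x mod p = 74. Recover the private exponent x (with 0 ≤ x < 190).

97

Baby-step giant-step with m = ceil(sqrt(190)) = 14.
Baby table (58^j mod 191 for j=0..13):
  0:1  1:58  2:117  3:101  4:128  5:166  6:78  7:131
  8:149  9:47  10:52  11:151  12:163  13:95
Giant step factor: 58^(-14) ≡ 79 (mod 191).
Scan 74·79^i mod 191 for i = 0, 1, …:
  i=0: 74   i=1: 116   i=2: 187   i=3: 66
  i=4: 57   i=5: 110   i=6: 95
Match at i=6, j=13: x = 6·14 + 13 = 97.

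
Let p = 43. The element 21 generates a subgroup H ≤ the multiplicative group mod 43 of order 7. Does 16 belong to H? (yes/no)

yes

16 ∈ ⟨21⟩ iff 16^7 ≡ 1 (mod 43), since |⟨21⟩| = 7.
16^7 mod 43 = 1.
Since 1 = 1, 16 lies in the subgroup.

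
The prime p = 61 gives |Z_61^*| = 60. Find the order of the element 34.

5

The order of 34 must divide p − 1 = 60 = 2^2 · 3 · 5.
Divisors: 1, 2, 3, 4, 5, 6, 10, 12, 15, 20, 30, 60.
Check each in increasing order: 34^1 ≡ 34;  34^2 ≡ 58;  34^3 ≡ 20;  34^4 ≡ 9;  34^5 ≡ 1.
Smallest exponent giving 1 is 5.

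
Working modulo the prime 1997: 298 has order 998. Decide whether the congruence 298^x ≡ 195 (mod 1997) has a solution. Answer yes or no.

no

195 ∈ ⟨298⟩ iff 195^998 ≡ 1 (mod 1997), since |⟨298⟩| = 998.
195^998 mod 1997 = 1996.
Since 1996 ≠ 1, 195 does not lie in the subgroup.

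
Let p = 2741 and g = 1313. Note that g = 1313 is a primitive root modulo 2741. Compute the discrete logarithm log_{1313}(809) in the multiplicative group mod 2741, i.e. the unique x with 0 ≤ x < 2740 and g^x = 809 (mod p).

973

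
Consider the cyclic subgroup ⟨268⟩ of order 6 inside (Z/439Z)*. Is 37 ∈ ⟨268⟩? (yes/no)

no

⟨268⟩ has order 6; its elements mod 439 are {1, 171, 172, 267, 268, 438}.
37 is not in this set.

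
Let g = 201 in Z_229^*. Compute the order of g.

228

The order of 201 must divide p − 1 = 228 = 2^2 · 3 · 19.
Divisors: 1, 2, 3, 4, 6, 12, 19, 38, 57, 76, 114, 228.
Check each in increasing order: 201^1 ≡ 201;  201^2 ≡ 97;  201^3 ≡ 32;  201^4 ≡ 20;  201^6 ≡ 108;  201^12 ≡ 214;  201^19 ≡ 18;  201^38 ≡ 95;  201^57 ≡ 107;  201^76 ≡ 94;  201^114 ≡ 228;  201^228 ≡ 1.
Smallest exponent giving 1 is 228.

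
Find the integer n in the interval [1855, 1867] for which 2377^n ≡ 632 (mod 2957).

1858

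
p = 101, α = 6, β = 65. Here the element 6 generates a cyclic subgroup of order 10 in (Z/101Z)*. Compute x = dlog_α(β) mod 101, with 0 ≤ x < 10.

7

Successive powers of 6 modulo 101:
  6^0=1  6^1=6  6^2=36  6^3=14  6^4=84  6^5=100
  6^6=95  6^7=65
So 6^7 ≡ 65 (mod 101), giving x = 7.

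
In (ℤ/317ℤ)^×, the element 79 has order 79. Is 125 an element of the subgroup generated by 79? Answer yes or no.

no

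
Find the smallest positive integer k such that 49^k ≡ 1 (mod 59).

The order of 49 must divide p − 1 = 58 = 2 · 29.
Divisors: 1, 2, 29, 58.
Check each in increasing order: 49^1 ≡ 49;  49^2 ≡ 41;  49^29 ≡ 1.
Smallest exponent giving 1 is 29.

29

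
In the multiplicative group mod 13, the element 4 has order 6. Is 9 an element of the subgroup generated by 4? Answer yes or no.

⟨4⟩ has order 6; its elements mod 13 are {1, 3, 4, 9, 10, 12}.
9 is in this set.

yes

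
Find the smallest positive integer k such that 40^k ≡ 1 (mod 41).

The order of 40 must divide p − 1 = 40 = 2^3 · 5.
Divisors: 1, 2, 4, 5, 8, 10, 20, 40.
Check each in increasing order: 40^1 ≡ 40;  40^2 ≡ 1.
Smallest exponent giving 1 is 2.

2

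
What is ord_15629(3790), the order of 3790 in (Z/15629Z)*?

3907

The order of 3790 must divide p − 1 = 15628 = 2^2 · 3907.
Divisors: 1, 2, 4, 3907, 7814, 15628.
Check each in increasing order: 3790^1 ≡ 3790;  3790^2 ≡ 1049;  3790^4 ≡ 6371;  3790^3907 ≡ 1.
Smallest exponent giving 1 is 3907.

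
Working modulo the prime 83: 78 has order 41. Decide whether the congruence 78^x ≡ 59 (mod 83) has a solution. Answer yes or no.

yes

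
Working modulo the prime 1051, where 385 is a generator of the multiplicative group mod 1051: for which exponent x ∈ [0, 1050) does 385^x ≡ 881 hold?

Baby-step giant-step with m = ceil(sqrt(1050)) = 33.
Baby table (385^j mod 1051 for j=0..32):
  0:1  1:385  2:34  3:478  4:105  5:487  6:417  7:793
  8:515  9:687  10:694  11:236  12:474  13:667  14:351  15:607
  16:373  17:669  18:70  19:675  20:278  21:879  22:1044  23:458
  24:813  25:858  26:316  27:795  28:234  29:755  30:599  31:446
  32:397
Giant step factor: 385^(-33) ≡ 348 (mod 1051).
Scan 881·348^i mod 1051 for i = 0, 1, …:
  i=0: 881   i=1: 747   i=2: 359   i=3: 914
  i=4: 670   i=5: 889   i=6: 378   i=7: 169
  i=8: 1007   i=9: 453     …   i=28: 3
  i=29: 1044
Match at i=29, j=22: x = 29·33 + 22 = 979.

979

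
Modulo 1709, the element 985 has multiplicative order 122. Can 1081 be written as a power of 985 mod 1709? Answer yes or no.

1081 ∈ ⟨985⟩ iff 1081^122 ≡ 1 (mod 1709), since |⟨985⟩| = 122.
1081^122 mod 1709 = 134.
Since 134 ≠ 1, 1081 does not lie in the subgroup.

no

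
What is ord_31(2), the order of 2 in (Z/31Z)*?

The order of 2 must divide p − 1 = 30 = 2 · 3 · 5.
Divisors: 1, 2, 3, 5, 6, 10, 15, 30.
Check each in increasing order: 2^1 ≡ 2;  2^2 ≡ 4;  2^3 ≡ 8;  2^5 ≡ 1.
Smallest exponent giving 1 is 5.

5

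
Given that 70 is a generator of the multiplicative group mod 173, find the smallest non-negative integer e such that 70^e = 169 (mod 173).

72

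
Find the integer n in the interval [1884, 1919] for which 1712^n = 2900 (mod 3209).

1891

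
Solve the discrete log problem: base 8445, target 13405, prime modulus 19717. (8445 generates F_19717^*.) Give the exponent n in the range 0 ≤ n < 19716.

10302

Baby-step giant-step with m = ceil(sqrt(19716)) = 141.
Baby table (8445^j mod 19717 for j=0..140):
  0:1  1:8445  2:1636  3:14120  4:14701  5:11713  6:15813  7:17261
  8:1364  9:4252  10:3483  11:15888  12:19692  13:5762  14:18251  15:1906
  16:7098  17:2930  18:18732  19:2249  20:5334  21:12002  22:11510  23:16857
  24:625  25:13686  26:16933  27:11501  28:3  29:5618  30:4908  31:2926
  32:4669  33:15422  34:8005  35:12349  36:4092  37:12756  38:10449  39:8230
  40:19642  41:17286  42:15319  43:5718  44:1577  45:8790  46:16762  47:6747
  48:16002  49:16289  50:14813  51:11137  52:1875  53:1624  54:11365  55:14786
  56:9  57:16854  58:14724  59:8778  60:14007  61:6832  62:4298  63:17330
  64:12276  65:18551  66:11630  67:4973  68:19492  69:12424  70:6523  71:17154
  72:4731  73:6653  74:10852  75:524  76:8572  77:9433  78:5005  79:13694
  80:5625  81:4872  82:14378  83:4924  84:27  85:11128  86:4738  87:6617
  88:2587  89:779  90:12894  91:12556  92:17111  93:16219  94:15173  95:14919
  96:19042  97:17555  98:19569  99:12028  100:14193  101:242  102:12839  103:1572
  104:5999  105:8582  106:15015  107:1648  108:16875  109:14616  110:3700  111:14772
  112:81  113:13667  114:14214  115:134  116:7761  117:2337  118:18965  119:17951
  120:11899  121:9223  122:6085  123:5323  124:17692  125:13231  126:19273  127:16367
  128:3145  129:726  130:18800  131:4716  132:17997  133:6029  134:5611  135:4944
  136:11191  137:4414  138:11100  139:4882  140:243
Giant step factor: 8445^(-141) ≡ 3045 (mod 19717).
Scan 13405·3045^i mod 19717 for i = 0, 1, …:
  i=0: 13405   i=1: 4035   i=2: 2884   i=3: 7715
  i=4: 9228   i=5: 2535   i=6: 9728   i=7: 6826
  i=8: 3452   i=9: 2179     …   i=72: 18255
  i=73: 4252
Match at i=73, j=9: n = 73·141 + 9 = 10302.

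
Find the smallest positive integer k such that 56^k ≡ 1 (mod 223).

37

The order of 56 must divide p − 1 = 222 = 2 · 3 · 37.
Divisors: 1, 2, 3, 6, 37, 74, 111, 222.
Check each in increasing order: 56^1 ≡ 56;  56^2 ≡ 14;  56^3 ≡ 115;  56^6 ≡ 68;  56^37 ≡ 1.
Smallest exponent giving 1 is 37.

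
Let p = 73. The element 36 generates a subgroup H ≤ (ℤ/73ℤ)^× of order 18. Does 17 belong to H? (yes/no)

no

17 ∈ ⟨36⟩ iff 17^18 ≡ 1 (mod 73), since |⟨36⟩| = 18.
17^18 mod 73 = 27.
Since 27 ≠ 1, 17 does not lie in the subgroup.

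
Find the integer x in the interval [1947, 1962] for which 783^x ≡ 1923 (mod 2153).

1950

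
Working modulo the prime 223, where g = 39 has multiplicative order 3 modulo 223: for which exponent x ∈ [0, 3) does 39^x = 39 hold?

1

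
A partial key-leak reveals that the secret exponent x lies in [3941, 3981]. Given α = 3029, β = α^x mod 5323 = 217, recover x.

3954

Compute 3029^3941 mod 5323 = 1328, then multiply by 3029 repeatedly:
  3029^3941=1328  3029^3942=3647  3029^3943=1538  3029^3944=977  3029^3945=5068
  3029^3946=4763  3029^3947=1797  3029^3948=3007  3029^3949=550  3029^3950=5174
  3029^3951=1134  3029^3952=1551  3029^3953=3093  3029^3954=217
Found 217 at exponent 3954.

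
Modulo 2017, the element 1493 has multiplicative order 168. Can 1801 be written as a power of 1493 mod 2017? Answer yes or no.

1801 ∈ ⟨1493⟩ iff 1801^168 ≡ 1 (mod 2017), since |⟨1493⟩| = 168.
1801^168 mod 2017 = 1.
Since 1 = 1, 1801 lies in the subgroup.

yes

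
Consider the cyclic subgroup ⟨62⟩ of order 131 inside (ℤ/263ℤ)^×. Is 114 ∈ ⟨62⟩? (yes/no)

no

114 ∈ ⟨62⟩ iff 114^131 ≡ 1 (mod 263), since |⟨62⟩| = 131.
114^131 mod 263 = 262.
Since 262 ≠ 1, 114 does not lie in the subgroup.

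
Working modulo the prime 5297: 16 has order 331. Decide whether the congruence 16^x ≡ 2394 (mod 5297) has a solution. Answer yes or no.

2394 ∈ ⟨16⟩ iff 2394^331 ≡ 1 (mod 5297), since |⟨16⟩| = 331.
2394^331 mod 5297 = 1.
Since 1 = 1, 2394 lies in the subgroup.

yes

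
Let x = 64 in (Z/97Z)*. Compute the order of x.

The order of 64 must divide p − 1 = 96 = 2^5 · 3.
Divisors: 1, 2, 3, 4, 6, 8, 12, 16, 24, 32, 48, 96.
Check each in increasing order: 64^1 ≡ 64;  64^2 ≡ 22;  64^3 ≡ 50;  64^4 ≡ 96;  64^6 ≡ 75;  64^8 ≡ 1.
Smallest exponent giving 1 is 8.

8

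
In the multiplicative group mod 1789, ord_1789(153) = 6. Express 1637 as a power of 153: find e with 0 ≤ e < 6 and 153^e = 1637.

5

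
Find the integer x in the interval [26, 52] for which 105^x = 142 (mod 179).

36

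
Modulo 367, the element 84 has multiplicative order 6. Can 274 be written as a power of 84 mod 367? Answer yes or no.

no

⟨84⟩ has order 6; its elements mod 367 are {1, 83, 84, 283, 284, 366}.
274 is not in this set.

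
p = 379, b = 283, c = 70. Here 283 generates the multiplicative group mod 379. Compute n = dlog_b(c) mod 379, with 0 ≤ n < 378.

66

Baby-step giant-step with m = ceil(sqrt(378)) = 20.
Baby table (283^j mod 379 for j=0..19):
  0:1  1:283  2:120  3:229  4:377  5:192  6:139  7:300
  8:4  9:374  10:101  11:158  12:371  13:10  14:177  15:63
  16:16  17:359  18:25  19:253
Giant step factor: 283^(-20) ≡ 225 (mod 379).
Scan 70·225^i mod 379 for i = 0, 1, …:
  i=0: 70   i=1: 211   i=2: 100   i=3: 139
Match at i=3, j=6: n = 3·20 + 6 = 66.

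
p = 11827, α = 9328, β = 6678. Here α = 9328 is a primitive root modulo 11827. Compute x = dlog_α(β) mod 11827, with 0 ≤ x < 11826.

Baby-step giant-step with m = ceil(sqrt(11826)) = 109.
Baby table (9328^j mod 11827 for j=0..108):
  0:1  1:9328  2:345  3:1216  4:755  5:5575  6:281  7:7401
  8:2329  9:10540  10:11096  11:5411  12:7999  13:9956  14:3964  15:4990
  16:7475  17:6635  18:589  19:6464  20:2146  21:6604  22:7096  23:7596
  24:11758  25:6853  26:11676  27:10712  28:7040  29:5616  30:4265  31:9719
  32:4877  33:6014  34:3131  35:5105  36:3938  37:10829  38:10332  39:10500
  40:4613  41:3438  42:6667  43:3410  44:5677  45:5577  46:7110  47:8091
  48:4761  49:223  50:10419  51:5973  52:10974  53:2787  54:1390  55:3528
  56:6470  57:10806  58:8674  59:2565  60:299  61:9727  62:8539  63:8774
  64:1032  65:11145  66:1230  67:1250  68:10405  69:5478  70:6144  71:9417
  72:2647  73:8267  74:2536  75:1808  76:11549  77:8756  78:10533  79:4935
  80:2996  81:11314  82:4671  83:420  84:3023  85:2976  86:2159  87:9598
  88:11581  89:11577  90:9746  91:8366  92:3502  93:482  94:1836  95:712
  96:6589  97:9100  98:2421  99:5345  100:7355  101:10840  102:6497  103:2468
  104:6162  105:11743  106:8857  107:6501  108:4299
Giant step factor: 9328^(-109) ≡ 3555 (mod 11827).
Scan 6678·3555^i mod 11827 for i = 0, 1, …:
  i=0: 6678   i=1: 3501   i=2: 4051   i=3: 7846
  i=4: 4464   i=5: 9513   i=6: 5322   i=7: 8337
  i=8: 11400   i=9: 7698     …   i=95: 4355
  i=96: 482
Match at i=96, j=93: x = 96·109 + 93 = 10557.

10557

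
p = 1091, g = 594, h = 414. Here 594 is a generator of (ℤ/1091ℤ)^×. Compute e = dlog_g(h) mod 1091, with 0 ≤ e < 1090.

723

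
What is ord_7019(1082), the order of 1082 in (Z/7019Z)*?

3509

The order of 1082 must divide p − 1 = 7018 = 2 · 11^2 · 29.
Divisors: 1, 2, 11, 22, 29, 58, 121, 242, 319, 638, 3509, 7018.
Check each in increasing order: 1082^1 ≡ 1082;  1082^2 ≡ 5570;  1082^11 ≡ 65;  1082^22 ≡ 4225;  1082^29 ≡ 947;  1082^58 ≡ 5396;  1082^121 ≡ 5808;  1082^242 ≡ 6569;  1082^319 ≡ 3089;  1082^638 ≡ 3100;  1082^3509 ≡ 1.
Smallest exponent giving 1 is 3509.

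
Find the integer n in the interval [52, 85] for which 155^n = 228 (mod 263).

Compute 155^52 mod 263 = 3, then multiply by 155 repeatedly:
  155^52=3  155^53=202  155^54=13  155^55=174  155^56=144
  155^57=228
Found 228 at exponent 57.

57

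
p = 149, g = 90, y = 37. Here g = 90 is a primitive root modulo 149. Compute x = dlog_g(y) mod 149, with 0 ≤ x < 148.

48

Baby-step giant-step with m = ceil(sqrt(148)) = 13.
Baby table (90^j mod 149 for j=0..12):
  0:1  1:90  2:54  3:92  4:85  5:51  6:120  7:72
  8:73  9:14  10:68  11:11  12:96
Giant step factor: 90^(-13) ≡ 74 (mod 149).
Scan 37·74^i mod 149 for i = 0, 1, …:
  i=0: 37   i=1: 56   i=2: 121   i=3: 14
Match at i=3, j=9: x = 3·13 + 9 = 48.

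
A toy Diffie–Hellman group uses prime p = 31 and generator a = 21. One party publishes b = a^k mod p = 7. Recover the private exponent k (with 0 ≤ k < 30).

Successive powers of 21 modulo 31:
  21^0=1  21^1=21  21^2=7
So 21^2 ≡ 7 (mod 31), giving k = 2.

2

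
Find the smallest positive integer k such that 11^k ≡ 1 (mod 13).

The order of 11 must divide p − 1 = 12 = 2^2 · 3.
Divisors: 1, 2, 3, 4, 6, 12.
Check each in increasing order: 11^1 ≡ 11;  11^2 ≡ 4;  11^3 ≡ 5;  11^4 ≡ 3;  11^6 ≡ 12;  11^12 ≡ 1.
Smallest exponent giving 1 is 12.

12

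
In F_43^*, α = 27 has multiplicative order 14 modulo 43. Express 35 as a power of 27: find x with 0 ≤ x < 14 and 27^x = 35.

Successive powers of 27 modulo 43:
  27^0=1  27^1=27  27^2=41  27^3=32  27^4=4  27^5=22
  27^6=35
So 27^6 ≡ 35 (mod 43), giving x = 6.

6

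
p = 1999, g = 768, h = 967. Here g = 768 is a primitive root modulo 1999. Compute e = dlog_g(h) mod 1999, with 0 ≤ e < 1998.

775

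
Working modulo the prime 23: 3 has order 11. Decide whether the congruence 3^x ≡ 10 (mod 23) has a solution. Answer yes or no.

no

⟨3⟩ has order 11; its elements mod 23 are {1, 2, 3, 4, 6, 8, 9, 12, 13, 16, 18}.
10 is not in this set.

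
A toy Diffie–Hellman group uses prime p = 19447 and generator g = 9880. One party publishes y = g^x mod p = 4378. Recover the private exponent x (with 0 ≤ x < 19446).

Baby-step giant-step with m = ceil(sqrt(19446)) = 140.
Baby table (9880^j mod 19447 for j=0..139):
  0:1  1:9880  2:9907  3:4409  4:19087  5:2001  6:11728  7:7414
  8:12918  9:18626  10:17366  11:14646  12:16800  13:3855  14:10174  15:17024
  16:17  17:12384  18:12843  19:16612  20:13327  21:14570  22:4906  23:9356
  24:5689  25:5490  26:3517  27:15618  28:13342  29:7194  30:17382  31:17150
  32:289  33:16058  34:4414  35:10146  36:12642  37:14326  38:5614  39:3476
  40:18925  41:15542  42:1448  43:12695  44:12897  45:5616  46:3789  47:19292
  48:4913  49:728  50:16697  51:16906  52:997  53:10178  54:17650  55:751
  56:10573  57:11403  58:5169  59:1898  60:5332  61:17684  62:6072  63:16812
  64:5733  65:12376  66:11591  67:15144  68:16949  69:17450  70:8345  71:12767
  72:4718  73:18828  74:10085  75:12819  76:12856  77:8923  78:5989  79:13546
  80:226  81:15922  82:2577  83:4637  84:15875  85:4945  86:5736  87:3122
  88:2418  89:8924  90:15869  91:4006  92:4635  93:15562  94:4578  95:16365
  96:3842  97:17863  98:4915  99:1041  100:17064  101:6277  102:277  103:14180
  104:2212  105:15579  106:16962  107:9761  108:1007  109:11743  110:38  111:5947
  112:6973  113:11966  114:5767  115:17697  116:17830  117:9474  118:4709  119:7696
  120:18157  121:12032  122:16096  123:10361  124:17119  125:5161  126:646  127:3864
  128:1859  129:8952  130:804  131:9144  132:11405  133:5482  134:2265  135:14150
  136:16964  137:10074  138:1374  139:1114
Giant step factor: 9880^(-140) ≡ 8754 (mod 19447).
Scan 4378·8754^i mod 19447 for i = 0, 1, …:
  i=0: 4378   i=1: 14422   i=2: 264   i=3: 16310
  i=4: 17313   i=5: 7531   i=6: 1044   i=7: 18533
  i=8: 11008   i=9: 4147     …   i=84: 6928
  i=85: 11966
Match at i=85, j=113: x = 85·140 + 113 = 12013.

12013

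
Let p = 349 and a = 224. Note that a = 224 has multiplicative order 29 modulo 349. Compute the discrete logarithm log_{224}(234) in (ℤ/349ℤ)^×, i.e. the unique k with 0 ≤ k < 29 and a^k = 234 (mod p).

19

Successive powers of 224 modulo 349:
  224^0=1  224^1=224  224^2=269  224^3=228  224^4=118  224^5=257
  224^6=332  224^7=31  224^8=313  224^9=312  224^10=88  224^11=168
  224^12=289  224^13=171  224^14=263  224^15=280  224^16=249  224^17=285
  224^18=322  224^19=234
So 224^19 ≡ 234 (mod 349), giving k = 19.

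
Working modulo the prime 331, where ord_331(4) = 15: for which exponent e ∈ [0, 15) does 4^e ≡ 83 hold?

Successive powers of 4 modulo 331:
  4^0=1  4^1=4  4^2=16  4^3=64  4^4=256  4^5=31
  4^6=124  4^7=165  4^8=329  4^9=323  4^10=299  4^11=203
  4^12=150  4^13=269  4^14=83
So 4^14 ≡ 83 (mod 331), giving e = 14.

14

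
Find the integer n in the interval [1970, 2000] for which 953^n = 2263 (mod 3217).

1978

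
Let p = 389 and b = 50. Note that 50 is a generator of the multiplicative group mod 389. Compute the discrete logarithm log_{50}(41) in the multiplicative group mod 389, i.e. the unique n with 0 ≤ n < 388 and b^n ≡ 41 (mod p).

26

Baby-step giant-step with m = ceil(sqrt(388)) = 20.
Baby table (50^j mod 389 for j=0..19):
  0:1  1:50  2:166  3:131  4:326  5:351  6:45  7:305
  8:79  9:60  10:277  11:235  12:80  13:110  14:54  15:366
  16:17  17:72  18:99  19:282
Giant step factor: 50^(-20) ≡ 77 (mod 389).
Scan 41·77^i mod 389 for i = 0, 1, …:
  i=0: 41   i=1: 45
Match at i=1, j=6: n = 1·20 + 6 = 26.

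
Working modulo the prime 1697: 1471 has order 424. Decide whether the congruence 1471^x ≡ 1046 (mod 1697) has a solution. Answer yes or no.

no

1046 ∈ ⟨1471⟩ iff 1046^424 ≡ 1 (mod 1697), since |⟨1471⟩| = 424.
1046^424 mod 1697 = 1283.
Since 1283 ≠ 1, 1046 does not lie in the subgroup.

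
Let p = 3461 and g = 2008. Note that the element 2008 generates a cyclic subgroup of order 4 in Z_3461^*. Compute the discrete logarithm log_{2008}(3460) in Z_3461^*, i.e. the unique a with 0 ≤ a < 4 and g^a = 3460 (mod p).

2

Successive powers of 2008 modulo 3461:
  2008^0=1  2008^1=2008  2008^2=3460
So 2008^2 ≡ 3460 (mod 3461), giving a = 2.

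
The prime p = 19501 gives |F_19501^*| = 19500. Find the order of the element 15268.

500

The order of 15268 must divide p − 1 = 19500 = 2^2 · 3 · 5^3 · 13.
Divisors: 1, 2, 3, 4, 5, 6, 10, 12, 13, 15, 20, 25, 26, 30, 39, 50, 52, 60, 65, 75, 78, 100, 125, 130, 150, 156, 195, 250, 260, 300, 325, 375, 390, 500, 650, 750, 780, 975, 1300, 1500, 1625, 1950, 3250, 3900, 4875, 6500, 9750, 19500.
Check each in increasing order: 15268^1 ≡ 15268;  15268^2 ≡ 16371;  15268^3 ≡ 8111;  15268^4 ≡ 7398;  15268^5 ≡ 2872;  15268^6 ≡ 11448;  15268^10 ≡ 18962;  15268^12 ≡ 9984;  15268^13 ≡ 15896;  15268^15 ≡ 12072;  15268^20 ≡ 17507;  15268^25 ≡ 6526;  15268^26 ≡ 8359;  15268^30 ≡ 2211;  15268^39 ≡ 14351;  15268^50 ≡ 17993;  15268^52 ≡ 798;  15268^60 ≡ 13271;  15268^65 ≡ 9358;  15268^75 ≡ 6797;  15268^78 ≡ 1140;  15268^100 ≡ 11948;  15268^125 ≡ 7650;  15268^130 ≡ 12674;  15268^150 ≡ 1340;  15268^156 ≡ 12534;  15268^195 ≡ 17711;  15268^250 ≡ 19500;  15268^260 ≡ 539;  15268^300 ≡ 1508;  15268^325 ≡ 12704;  15268^375 ≡ 11851;  15268^390 ≡ 5936;  15268^500 ≡ 1.
Smallest exponent giving 1 is 500.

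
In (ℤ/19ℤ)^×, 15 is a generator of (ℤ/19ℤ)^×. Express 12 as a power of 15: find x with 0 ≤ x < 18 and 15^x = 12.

Successive powers of 15 modulo 19:
  15^0=1  15^1=15  15^2=16  15^3=12
So 15^3 ≡ 12 (mod 19), giving x = 3.

3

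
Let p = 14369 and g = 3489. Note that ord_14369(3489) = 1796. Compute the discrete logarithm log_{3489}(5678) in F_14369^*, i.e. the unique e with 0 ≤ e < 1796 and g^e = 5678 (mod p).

1719

Baby-step giant-step with m = ceil(sqrt(1796)) = 43.
Baby table (3489^j mod 14369 for j=0..42):
  0:1  1:3489  2:2578  3:14017  4:7606  5:12160  6:8952  7:9691
  8:1642  9:10076  10:8590  11:11145  12:2391  13:8179  14:14066  15:6139
  16:9161  17:6073  18:8791  19:8353  20:3285  21:9272  22:5389  23:7569
  24:12388  25:14149  26:8346  27:7600  28:5595  29:7853  30:11803  31:13482
  32:8961  33:12354  34:10475  35:6908  36:5199  37:5633  38:11114  39:9184
  40:106  41:10609  42:257
Giant step factor: 3489^(-43) ≡ 3759 (mod 14369).
Scan 5678·3759^i mod 14369 for i = 0, 1, …:
  i=0: 5678   i=1: 5637   i=2: 9577   i=3: 5598
  i=4: 6666   i=5: 12327   i=6: 11537   i=7: 1941
  i=8: 11136   i=9: 3327     …   i=38: 9308
  i=39: 257
Match at i=39, j=42: e = 39·43 + 42 = 1719.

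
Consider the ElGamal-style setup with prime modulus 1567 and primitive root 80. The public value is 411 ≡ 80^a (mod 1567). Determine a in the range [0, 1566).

941

Baby-step giant-step with m = ceil(sqrt(1566)) = 40.
Baby table (80^j mod 1567 for j=0..39):
  0:1  1:80  2:132  3:1158  4:187  5:857  6:1179  7:300
  8:495  9:425  10:1093  11:1255  12:112  13:1125  14:681  15:1202
  16:573  17:397  18:420  19:693  20:595  21:590  22:190  23:1097
  24:8  25:640  26:1056  27:1429  28:1496  29:588  30:30  31:833
  32:826  33:266  34:909  35:638  36:896  37:1165  38:747  39:214
Giant step factor: 80^(-40) ≡ 375 (mod 1567).
Scan 411·375^i mod 1567 for i = 0, 1, …:
  i=0: 411   i=1: 559   i=2: 1214   i=3: 820
  i=4: 368   i=5: 104   i=6: 1392   i=7: 189
  i=8: 360   i=9: 238     …   i=22: 1485
  i=23: 590
Match at i=23, j=21: a = 23·40 + 21 = 941.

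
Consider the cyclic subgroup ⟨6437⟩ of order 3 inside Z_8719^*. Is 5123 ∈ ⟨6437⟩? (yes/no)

⟨6437⟩ has order 3; its elements mod 8719 are {1, 2281, 6437}.
5123 is not in this set.

no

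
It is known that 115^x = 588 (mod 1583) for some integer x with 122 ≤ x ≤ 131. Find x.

124

Compute 115^122 mod 1583 = 1474, then multiply by 115 repeatedly:
  115^122=1474  115^123=129  115^124=588
Found 588 at exponent 124.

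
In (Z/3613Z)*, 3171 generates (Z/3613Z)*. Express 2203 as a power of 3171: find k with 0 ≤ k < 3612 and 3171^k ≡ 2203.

Baby-step giant-step with m = ceil(sqrt(3612)) = 61.
Baby table (3171^j mod 3613 for j=0..60):
  0:1  1:3171  2:262  3:3425  4:3610  5:1326  6:2827  7:564
  8:9  9:3248  10:2358  11:1921  12:3586  13:1095  14:152  15:1463
  16:81  17:328  18:3157  19:2837  20:3370  21:2629  22:1368  23:2328
  24:729  25:2952  26:3122  27:242  28:1426  29:1983  30:1473  31:2887
  32:2948  33:1277  34:2807  35:2178  36:1995  37:3395  38:2418  39:692
  40:1241  41:654  42:3585  43:1537  44:3503  45:1651  46:84  47:2615
  48:330  49:2273  50:3361  51:2994  52:2623  53:407  54:756  55:1857
  56:2970  57:2392  58:1345  59:1655  60:1929
Giant step factor: 3171^(-61) ≡ 1662 (mod 3613).
Scan 2203·1662^i mod 3613 for i = 0, 1, …:
  i=0: 2203   i=1: 1417   i=2: 2991   i=3: 3167
  i=4: 3026   i=5: 3529   i=6: 1299   i=7: 1977
  i=8: 1557   i=9: 826     …   i=34: 3366
  i=35: 1368
Match at i=35, j=22: k = 35·61 + 22 = 2157.

2157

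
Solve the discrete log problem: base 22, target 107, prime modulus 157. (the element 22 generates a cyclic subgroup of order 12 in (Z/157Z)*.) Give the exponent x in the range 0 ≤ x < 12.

5

Successive powers of 22 modulo 157:
  22^0=1  22^1=22  22^2=13  22^3=129  22^4=12  22^5=107
So 22^5 ≡ 107 (mod 157), giving x = 5.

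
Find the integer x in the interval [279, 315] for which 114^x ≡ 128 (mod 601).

312

Compute 114^279 mod 601 = 478, then multiply by 114 repeatedly:
  114^279=478  114^280=402  114^281=152  114^282=500  114^283=506
  114^284=589  114^285=435  114^286=308  114^287=254  114^288=108
  114^289=292  114^290=233  114^291=118  114^292=230  114^293=377
  114^294=307  114^295=140  114^296=334  114^297=213  114^298=242
  114^299=543  114^300=600  114^301=487  114^302=226  114^303=522
  114^304=9  114^305=425  114^306=370  114^307=110  114^308=520
  114^309=382  114^310=276  114^311=212  114^312=128
Found 128 at exponent 312.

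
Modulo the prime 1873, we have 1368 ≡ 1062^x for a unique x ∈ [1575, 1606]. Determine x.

1602

Compute 1062^1575 mod 1873 = 318, then multiply by 1062 repeatedly:
  1062^1575=318  1062^1576=576  1062^1577=1114  1062^1578=1205  1062^1579=451
  1062^1580=1347  1062^1581=1415  1062^1582=584  1062^1583=245  1062^1584=1716
  1062^1585=1836  1062^1586=39  1062^1587=212  1062^1588=384  1062^1589=1367
  1062^1590=179  1062^1591=925  1062^1592=898  1062^1593=319  1062^1594=1638
  1062^1595=1412  1062^1596=1144  1062^1597=1224  1062^1598=26  1062^1599=1390
  1062^1600=256  1062^1601=287  1062^1602=1368
Found 1368 at exponent 1602.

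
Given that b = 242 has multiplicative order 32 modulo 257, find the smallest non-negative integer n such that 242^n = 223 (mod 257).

Successive powers of 242 modulo 257:
  242^0=1  242^1=242  242^2=225  242^3=223
So 242^3 ≡ 223 (mod 257), giving n = 3.

3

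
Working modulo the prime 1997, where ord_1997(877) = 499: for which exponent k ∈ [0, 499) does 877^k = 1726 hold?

Baby-step giant-step with m = ceil(sqrt(499)) = 23.
Baby table (877^j mod 1997 for j=0..22):
  0:1  1:877  2:284  3:1440  4:776  5:1572  6:714  7:1117
  8:1079  9:1702  10:895  11:94  12:561  13:735  14:1561  15:1052
  16:1987  17:1215  18:1154  19:1576  20:228  21:256  22:848
Giant step factor: 877^(-23) ≡ 696 (mod 1997).
Scan 1726·696^i mod 1997 for i = 0, 1, …:
  i=0: 1726   i=1: 1099   i=2: 53   i=3: 942
  i=4: 616   i=5: 1378   i=6: 528   i=7: 40
  i=8: 1879   i=9: 1746   i=10: 1040   i=11: 926
  i=12: 1462   i=13: 1079
Match at i=13, j=8: k = 13·23 + 8 = 307.

307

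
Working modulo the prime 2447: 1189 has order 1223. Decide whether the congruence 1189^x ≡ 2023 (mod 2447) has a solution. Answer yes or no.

no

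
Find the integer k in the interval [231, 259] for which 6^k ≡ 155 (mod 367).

241

Compute 6^231 mod 367 = 168, then multiply by 6 repeatedly:
  6^231=168  6^232=274  6^233=176  6^234=322  6^235=97
  6^236=215  6^237=189  6^238=33  6^239=198  6^240=87
  6^241=155
Found 155 at exponent 241.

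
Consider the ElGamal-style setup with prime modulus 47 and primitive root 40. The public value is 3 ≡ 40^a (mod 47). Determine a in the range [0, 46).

38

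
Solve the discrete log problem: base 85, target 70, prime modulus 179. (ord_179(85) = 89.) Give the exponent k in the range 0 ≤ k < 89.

Successive powers of 85 modulo 179:
  85^0=1  85^1=85  85^2=65  85^3=155  85^4=108  85^5=51
  85^6=39  85^7=93  85^8=29  85^9=138  85^10=95  85^11=20
  85^12=89  85^13=47  85^14=57  85^15=12  85^16=125  85^17=64
  85^18=70
So 85^18 ≡ 70 (mod 179), giving k = 18.

18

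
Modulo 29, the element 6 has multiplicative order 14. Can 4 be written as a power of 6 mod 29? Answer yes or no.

yes

⟨6⟩ has order 14; its elements mod 29 are {1, 4, 5, 6, 7, 9, 13, 16, 20, 22, 23, 24, 25, 28}.
4 is in this set.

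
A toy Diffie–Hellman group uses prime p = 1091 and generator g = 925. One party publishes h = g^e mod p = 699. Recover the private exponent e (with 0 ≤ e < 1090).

968

Baby-step giant-step with m = ceil(sqrt(1090)) = 34.
Baby table (925^j mod 1091 for j=0..33):
  0:1  1:925  2:281  3:267  4:409  5:839  6:374  7:103
  8:358  9:577  10:226  11:669  12:228  13:337  14:790  15:871
  16:517  17:367  18:174  19:573  20:890  21:636  22:251  23:883
  24:707  25:466  26:105  27:26  28:48  29:760  30:396  31:815
  32:1085  33:996
Giant step factor: 925^(-34) ≡ 11 (mod 1091).
Scan 699·11^i mod 1091 for i = 0, 1, …:
  i=0: 699   i=1: 52   i=2: 572   i=3: 837
  i=4: 479   i=5: 905   i=6: 136   i=7: 405
  i=8: 91   i=9: 1001     …   i=27: 47
  i=28: 517
Match at i=28, j=16: e = 28·34 + 16 = 968.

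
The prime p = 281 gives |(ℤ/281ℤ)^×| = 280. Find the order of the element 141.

70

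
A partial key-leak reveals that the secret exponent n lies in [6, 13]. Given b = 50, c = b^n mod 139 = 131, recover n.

6

Compute 50^6 mod 139 = 131, then multiply by 50 repeatedly:
  50^6=131
Found 131 at exponent 6.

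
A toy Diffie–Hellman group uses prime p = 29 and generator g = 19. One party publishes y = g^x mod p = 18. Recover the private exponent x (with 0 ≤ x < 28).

Successive powers of 19 modulo 29:
  19^0=1  19^1=19  19^2=13  19^3=15  19^4=24  19^5=21
  19^6=22  19^7=12  19^8=25  19^9=11  19^10=6  19^11=27
  19^12=20  19^13=3  19^14=28  19^15=10  19^16=16  19^17=14
  19^18=5  19^19=8  19^20=7  19^21=17  19^22=4  19^23=18
So 19^23 ≡ 18 (mod 29), giving x = 23.

23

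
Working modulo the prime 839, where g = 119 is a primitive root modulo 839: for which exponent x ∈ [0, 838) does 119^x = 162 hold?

398

Baby-step giant-step with m = ceil(sqrt(838)) = 29.
Baby table (119^j mod 839 for j=0..28):
  0:1  1:119  2:737  3:447  4:336  5:551  6:127  7:11
  8:470  9:556  10:722  11:340  12:188  13:558  14:121  15:136
  16:243  17:391  18:384  19:390  20:265  21:492  22:657  23:156
  24:106  25:29  26:95  27:398  28:378
Giant step factor: 119^(-29) ≡ 246 (mod 839).
Scan 162·246^i mod 839 for i = 0, 1, …:
  i=0: 162   i=1: 419   i=2: 716   i=3: 785
  i=4: 140   i=5: 41   i=6: 18   i=7: 233
  i=8: 266   i=9: 833   i=10: 202   i=11: 191
  i=12: 2   i=13: 492
Match at i=13, j=21: x = 13·29 + 21 = 398.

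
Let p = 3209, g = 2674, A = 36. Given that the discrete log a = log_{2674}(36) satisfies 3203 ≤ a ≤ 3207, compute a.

3206

Compute 2674^3203 mod 3209 = 1851, then multiply by 2674 repeatedly:
  2674^3203=1851  2674^3204=1296  2674^3205=2993  2674^3206=36
Found 36 at exponent 3206.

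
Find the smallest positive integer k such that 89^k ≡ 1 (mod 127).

The order of 89 must divide p − 1 = 126 = 2 · 3^2 · 7.
Divisors: 1, 2, 3, 6, 7, 9, 14, 18, 21, 42, 63, 126.
Check each in increasing order: 89^1 ≡ 89;  89^2 ≡ 47;  89^3 ≡ 119;  89^6 ≡ 64;  89^7 ≡ 108;  89^9 ≡ 123;  89^14 ≡ 107;  89^18 ≡ 16;  89^21 ≡ 126;  89^42 ≡ 1.
Smallest exponent giving 1 is 42.

42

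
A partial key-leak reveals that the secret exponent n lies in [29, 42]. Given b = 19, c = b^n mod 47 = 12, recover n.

36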